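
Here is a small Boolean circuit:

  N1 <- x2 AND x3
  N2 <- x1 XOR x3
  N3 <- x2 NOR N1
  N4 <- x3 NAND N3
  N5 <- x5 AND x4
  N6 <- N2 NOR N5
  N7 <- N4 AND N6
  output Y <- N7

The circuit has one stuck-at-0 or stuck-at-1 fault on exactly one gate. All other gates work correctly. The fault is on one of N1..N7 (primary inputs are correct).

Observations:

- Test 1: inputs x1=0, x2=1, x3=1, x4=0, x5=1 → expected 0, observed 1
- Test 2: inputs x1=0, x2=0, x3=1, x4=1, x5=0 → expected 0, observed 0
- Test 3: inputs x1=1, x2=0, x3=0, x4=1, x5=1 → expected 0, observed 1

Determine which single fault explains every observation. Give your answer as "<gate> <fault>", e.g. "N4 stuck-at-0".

N6 stuck-at-1

Fault-free values for test 1 (x1=0, x2=1, x3=1, x4=0, x5=1): N1=1, N2=1, N3=0, N4=1, N5=0, N6=0, N7=0, giving Y=0. Observed 1.
Test 1: faults giving observed 1 are {N2 stuck-at-0, N6 stuck-at-1, N7 stuck-at-1}.
Test 2 (x1=0, x2=0, x3=1, x4=1, x5=0): fault-free N1=0, N2=1, N3=1, N4=0, N5=0, N6=0, N7=0 → 0; observed 0. Eliminates N7 stuck-at-1.
Test 3 (x1=1, x2=0, x3=0, x4=1, x5=1): fault-free N1=0, N2=1, N3=1, N4=1, N5=1, N6=0, N7=0 → 0; observed 1. Eliminates N2 stuck-at-0.
Only N6 stuck-at-1 is consistent with every test.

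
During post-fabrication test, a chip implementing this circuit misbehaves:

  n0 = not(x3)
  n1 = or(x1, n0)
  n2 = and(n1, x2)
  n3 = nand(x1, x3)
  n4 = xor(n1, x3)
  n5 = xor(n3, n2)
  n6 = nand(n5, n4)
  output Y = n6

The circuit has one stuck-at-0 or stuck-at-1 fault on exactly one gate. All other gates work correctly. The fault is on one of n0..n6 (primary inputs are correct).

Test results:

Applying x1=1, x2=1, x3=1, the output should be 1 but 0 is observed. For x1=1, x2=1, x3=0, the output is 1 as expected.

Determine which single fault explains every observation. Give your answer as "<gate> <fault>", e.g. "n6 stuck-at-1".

n4 stuck-at-1

Fault-free values for test 1 (x1=1, x2=1, x3=1): n0=0, n1=1, n2=1, n3=0, n4=0, n5=1, n6=1, giving Y=1. Observed 0.
Test 1: faults giving observed 0 are {n4 stuck-at-1, n6 stuck-at-0}.
Test 2 (x1=1, x2=1, x3=0): fault-free n0=1, n1=1, n2=1, n3=1, n4=1, n5=0, n6=1 → 1; observed 1. Eliminates n6 stuck-at-0.
Only n4 stuck-at-1 is consistent with every test.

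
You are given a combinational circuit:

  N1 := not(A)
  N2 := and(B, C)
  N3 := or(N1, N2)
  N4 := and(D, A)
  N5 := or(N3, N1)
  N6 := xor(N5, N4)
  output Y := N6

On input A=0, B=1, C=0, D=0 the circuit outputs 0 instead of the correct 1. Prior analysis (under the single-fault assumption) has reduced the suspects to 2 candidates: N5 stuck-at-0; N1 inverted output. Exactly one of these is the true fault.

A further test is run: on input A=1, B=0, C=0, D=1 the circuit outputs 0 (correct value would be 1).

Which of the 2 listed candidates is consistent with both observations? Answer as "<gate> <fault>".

Evaluate each candidate on input A=1, B=0, C=0, D=1:
  N5 stuck-at-0: N1=0, N2=0, N3=0, N4=1, N5=0 [stuck-at-0], N6=1 → 1 — eliminated
  N1 inverted output: N1=1 [inverted output], N2=0, N3=1, N4=1, N5=1, N6=0 → 0 — matches
Only N1 inverted output reproduces the observed 0.

N1 inverted output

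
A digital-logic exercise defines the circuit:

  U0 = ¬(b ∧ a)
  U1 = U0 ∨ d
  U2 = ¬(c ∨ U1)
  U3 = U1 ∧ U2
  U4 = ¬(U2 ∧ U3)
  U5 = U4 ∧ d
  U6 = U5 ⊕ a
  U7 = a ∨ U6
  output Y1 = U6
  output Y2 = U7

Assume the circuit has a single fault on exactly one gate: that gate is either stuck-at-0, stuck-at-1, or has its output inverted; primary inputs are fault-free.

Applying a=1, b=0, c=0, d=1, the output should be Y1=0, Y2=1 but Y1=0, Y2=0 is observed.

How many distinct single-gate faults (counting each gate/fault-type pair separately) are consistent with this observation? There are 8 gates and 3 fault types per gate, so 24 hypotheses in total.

2

Fault-free: U0=1, U1=1, U2=0, U3=0, U4=1, U5=1, U6=0, U7=1 → Y1=0, Y2=1. Observed Y1=0, Y2=0.
  U0: none of the 3 fault types match ✗
  U1: none of the 3 fault types match ✗
  U2: none of the 3 fault types match ✗
  U3: none of the 3 fault types match ✗
  U4: none of the 3 fault types match ✗
  U5: none of the 3 fault types match ✗
  U6: none of the 3 fault types match ✗
  U7: stuck-at-0, inverted output ✓; others ✗
Consistent faults: {U7 stuck-at-0, U7 inverted output} — 2 in all.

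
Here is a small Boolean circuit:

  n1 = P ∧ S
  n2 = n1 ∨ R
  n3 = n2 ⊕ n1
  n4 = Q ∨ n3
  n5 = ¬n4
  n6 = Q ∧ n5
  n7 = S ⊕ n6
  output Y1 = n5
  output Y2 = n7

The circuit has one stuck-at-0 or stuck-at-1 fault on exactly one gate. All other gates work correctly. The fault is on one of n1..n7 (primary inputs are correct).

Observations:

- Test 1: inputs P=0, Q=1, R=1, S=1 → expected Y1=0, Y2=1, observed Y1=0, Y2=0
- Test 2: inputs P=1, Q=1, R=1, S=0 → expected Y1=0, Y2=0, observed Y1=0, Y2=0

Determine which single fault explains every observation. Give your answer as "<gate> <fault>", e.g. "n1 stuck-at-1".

n7 stuck-at-0

Fault-free values for test 1 (P=0, Q=1, R=1, S=1): n1=0, n2=1, n3=1, n4=1, n5=0, n6=0, n7=1, giving Y1=0, Y2=1. Observed Y1=0, Y2=0.
Test 1: faults giving observed Y1=0, Y2=0 are {n6 stuck-at-1, n7 stuck-at-0}.
Test 2 (P=1, Q=1, R=1, S=0): fault-free n1=0, n2=1, n3=1, n4=1, n5=0, n6=0, n7=0 → Y1=0, Y2=0; observed Y1=0, Y2=0. Eliminates n6 stuck-at-1.
Only n7 stuck-at-0 is consistent with every test.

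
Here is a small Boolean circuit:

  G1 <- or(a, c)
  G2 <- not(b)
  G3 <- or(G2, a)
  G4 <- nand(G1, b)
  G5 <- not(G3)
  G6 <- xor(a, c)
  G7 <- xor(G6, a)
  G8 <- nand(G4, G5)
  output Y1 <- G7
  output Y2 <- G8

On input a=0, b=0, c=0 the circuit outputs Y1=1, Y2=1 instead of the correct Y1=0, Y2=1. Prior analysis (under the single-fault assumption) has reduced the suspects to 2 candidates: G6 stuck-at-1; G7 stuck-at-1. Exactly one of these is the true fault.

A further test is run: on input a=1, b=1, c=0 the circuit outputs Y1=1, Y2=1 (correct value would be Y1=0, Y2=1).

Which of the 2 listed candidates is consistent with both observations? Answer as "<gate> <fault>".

Evaluate each candidate on input a=1, b=1, c=0:
  G6 stuck-at-1: G1=1, G2=0, G3=1, G4=0, G5=0, G6=1 [stuck-at-1], G7=0, G8=1 → Y1=0, Y2=1 — eliminated
  G7 stuck-at-1: G1=1, G2=0, G3=1, G4=0, G5=0, G6=1, G7=1 [stuck-at-1], G8=1 → Y1=1, Y2=1 — matches
Only G7 stuck-at-1 reproduces the observed Y1=1, Y2=1.

G7 stuck-at-1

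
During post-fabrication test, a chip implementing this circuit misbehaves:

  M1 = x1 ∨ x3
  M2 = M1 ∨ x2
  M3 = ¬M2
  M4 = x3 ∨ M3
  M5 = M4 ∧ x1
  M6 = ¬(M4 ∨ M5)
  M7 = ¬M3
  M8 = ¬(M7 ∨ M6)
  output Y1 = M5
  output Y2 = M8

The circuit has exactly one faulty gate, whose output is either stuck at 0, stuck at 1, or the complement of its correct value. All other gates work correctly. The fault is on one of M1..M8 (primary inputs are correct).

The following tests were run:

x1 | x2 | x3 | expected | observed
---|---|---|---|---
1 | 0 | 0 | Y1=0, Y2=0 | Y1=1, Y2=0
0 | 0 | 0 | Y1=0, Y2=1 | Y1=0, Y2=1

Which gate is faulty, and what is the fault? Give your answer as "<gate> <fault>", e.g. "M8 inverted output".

Fault-free values for test 1 (x1=1, x2=0, x3=0): M1=1, M2=1, M3=0, M4=0, M5=0, M6=1, M7=1, M8=0, giving Y1=0, Y2=0. Observed Y1=1, Y2=0.
Test 1: faults giving observed Y1=1, Y2=0 are {M4 stuck-at-1, M4 inverted output, M5 stuck-at-1, M5 inverted output}.
Test 2 (x1=0, x2=0, x3=0): fault-free M1=0, M2=0, M3=1, M4=1, M5=0, M6=0, M7=0, M8=1 → Y1=0, Y2=1; observed Y1=0, Y2=1. Eliminates M4 inverted output, M5 stuck-at-1, M5 inverted output.
Only M4 stuck-at-1 is consistent with every test.

M4 stuck-at-1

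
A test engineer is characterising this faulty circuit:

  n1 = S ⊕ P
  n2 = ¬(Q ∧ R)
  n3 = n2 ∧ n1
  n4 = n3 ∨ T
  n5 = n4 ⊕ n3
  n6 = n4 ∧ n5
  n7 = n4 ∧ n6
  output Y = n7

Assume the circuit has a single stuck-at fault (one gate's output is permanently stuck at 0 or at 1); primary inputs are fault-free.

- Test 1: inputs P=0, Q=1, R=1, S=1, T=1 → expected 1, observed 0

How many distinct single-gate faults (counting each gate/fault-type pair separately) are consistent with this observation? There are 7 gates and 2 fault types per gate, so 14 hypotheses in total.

Fault-free: n1=1, n2=0, n3=0, n4=1, n5=1, n6=1, n7=1 → 1. Observed 0.
  n1 stuck-at-0: output 1 ✗
  n1 stuck-at-1: output 1 ✗
  n2 stuck-at-0: output 1 ✗
  n2 stuck-at-1: output 0 ✓
  n3 stuck-at-0: output 1 ✗
  n3 stuck-at-1: output 0 ✓
  n4 stuck-at-0: output 0 ✓
  n4 stuck-at-1: output 1 ✗
  n5 stuck-at-0: output 0 ✓
  n5 stuck-at-1: output 1 ✗
  n6 stuck-at-0: output 0 ✓
  n6 stuck-at-1: output 1 ✗
  n7 stuck-at-0: output 0 ✓
  n7 stuck-at-1: output 1 ✗
Consistent faults: {n2 stuck-at-1, n3 stuck-at-1, n4 stuck-at-0, n5 stuck-at-0, n6 stuck-at-0, n7 stuck-at-0} — 6 in all.

6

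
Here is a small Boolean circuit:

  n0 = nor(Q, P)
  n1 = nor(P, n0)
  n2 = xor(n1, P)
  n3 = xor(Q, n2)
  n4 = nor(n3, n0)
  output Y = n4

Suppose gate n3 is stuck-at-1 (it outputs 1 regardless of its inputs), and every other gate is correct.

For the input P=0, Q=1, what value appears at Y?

Propagate with n3 forced: n0=0, n1=1, n2=1, n3=1 [stuck-at-1], n4=0.
So Y = 0. (Without the fault it would be 1.)

0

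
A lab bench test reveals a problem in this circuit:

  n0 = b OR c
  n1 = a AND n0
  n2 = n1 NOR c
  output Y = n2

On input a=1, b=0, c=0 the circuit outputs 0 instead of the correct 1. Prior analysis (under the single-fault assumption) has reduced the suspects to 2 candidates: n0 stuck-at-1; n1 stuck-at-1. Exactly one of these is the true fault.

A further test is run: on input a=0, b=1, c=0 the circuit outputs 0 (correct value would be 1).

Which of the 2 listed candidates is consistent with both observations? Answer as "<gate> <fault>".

Evaluate each candidate on input a=0, b=1, c=0:
  n0 stuck-at-1: n0=1 [stuck-at-1], n1=0, n2=1 → 1 — eliminated
  n1 stuck-at-1: n0=1, n1=1 [stuck-at-1], n2=0 → 0 — matches
Only n1 stuck-at-1 reproduces the observed 0.

n1 stuck-at-1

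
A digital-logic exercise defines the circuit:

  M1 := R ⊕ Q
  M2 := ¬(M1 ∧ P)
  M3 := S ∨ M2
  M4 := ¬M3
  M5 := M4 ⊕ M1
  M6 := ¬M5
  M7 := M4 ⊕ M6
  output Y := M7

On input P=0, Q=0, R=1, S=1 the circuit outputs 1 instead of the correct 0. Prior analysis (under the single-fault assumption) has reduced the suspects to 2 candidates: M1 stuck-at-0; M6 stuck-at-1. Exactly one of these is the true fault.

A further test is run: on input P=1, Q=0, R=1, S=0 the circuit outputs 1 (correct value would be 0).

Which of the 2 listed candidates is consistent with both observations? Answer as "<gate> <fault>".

Evaluate each candidate on input P=1, Q=0, R=1, S=0:
  M1 stuck-at-0: M1=0 [stuck-at-0], M2=1, M3=1, M4=0, M5=0, M6=1, M7=1 → 1 — matches
  M6 stuck-at-1: M1=1, M2=0, M3=0, M4=1, M5=0, M6=1 [stuck-at-1], M7=0 → 0 — eliminated
Only M1 stuck-at-0 reproduces the observed 1.

M1 stuck-at-0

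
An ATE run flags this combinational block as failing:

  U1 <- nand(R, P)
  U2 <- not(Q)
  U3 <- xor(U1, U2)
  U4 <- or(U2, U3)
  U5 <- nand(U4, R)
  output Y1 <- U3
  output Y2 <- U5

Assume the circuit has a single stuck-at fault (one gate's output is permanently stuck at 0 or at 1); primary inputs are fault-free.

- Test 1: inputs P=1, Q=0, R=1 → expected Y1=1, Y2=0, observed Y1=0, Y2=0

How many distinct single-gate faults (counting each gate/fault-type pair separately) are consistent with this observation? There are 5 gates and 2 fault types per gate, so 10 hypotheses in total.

2

Fault-free: U1=0, U2=1, U3=1, U4=1, U5=0 → Y1=1, Y2=0. Observed Y1=0, Y2=0.
  U1 stuck-at-0: output Y1=1, Y2=0 ✗
  U1 stuck-at-1: output Y1=0, Y2=0 ✓
  U2 stuck-at-0: output Y1=0, Y2=1 ✗
  U2 stuck-at-1: output Y1=1, Y2=0 ✗
  U3 stuck-at-0: output Y1=0, Y2=0 ✓
  U3 stuck-at-1: output Y1=1, Y2=0 ✗
  U4 stuck-at-0: output Y1=1, Y2=1 ✗
  U4 stuck-at-1: output Y1=1, Y2=0 ✗
  U5 stuck-at-0: output Y1=1, Y2=0 ✗
  U5 stuck-at-1: output Y1=1, Y2=1 ✗
Consistent faults: {U1 stuck-at-1, U3 stuck-at-0} — 2 in all.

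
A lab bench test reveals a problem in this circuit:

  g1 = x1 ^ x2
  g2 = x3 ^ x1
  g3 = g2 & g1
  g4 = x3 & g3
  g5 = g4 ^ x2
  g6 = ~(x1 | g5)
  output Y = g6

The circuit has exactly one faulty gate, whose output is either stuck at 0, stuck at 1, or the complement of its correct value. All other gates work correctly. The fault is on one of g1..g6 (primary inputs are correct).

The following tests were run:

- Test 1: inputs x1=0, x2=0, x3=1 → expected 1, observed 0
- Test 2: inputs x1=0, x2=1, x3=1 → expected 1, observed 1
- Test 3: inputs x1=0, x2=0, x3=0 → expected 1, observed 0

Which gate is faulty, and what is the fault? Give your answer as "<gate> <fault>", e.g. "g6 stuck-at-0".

Fault-free values for test 1 (x1=0, x2=0, x3=1): g1=0, g2=1, g3=0, g4=0, g5=0, g6=1, giving Y=1. Observed 0.
Test 1: faults giving observed 0 are {g1 stuck-at-1, g1 inverted output, g3 stuck-at-1, g3 inverted output, g4 stuck-at-1, g4 inverted output, g5 stuck-at-1, g5 inverted output, g6 stuck-at-0, g6 inverted output}.
Test 2 (x1=0, x2=1, x3=1): fault-free g1=1, g2=1, g3=1, g4=1, g5=0, g6=1 → 1; observed 1. Eliminates g1 inverted output, g3 inverted output, g4 inverted output, g5 stuck-at-1, g5 inverted output, g6 stuck-at-0, g6 inverted output.
Test 3 (x1=0, x2=0, x3=0): fault-free g1=0, g2=0, g3=0, g4=0, g5=0, g6=1 → 1; observed 0. Eliminates g1 stuck-at-1, g3 stuck-at-1.
Only g4 stuck-at-1 is consistent with every test.

g4 stuck-at-1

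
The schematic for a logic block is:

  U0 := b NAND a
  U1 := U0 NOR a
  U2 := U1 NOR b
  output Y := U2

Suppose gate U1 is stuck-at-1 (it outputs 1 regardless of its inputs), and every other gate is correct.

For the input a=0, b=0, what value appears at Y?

0

Propagate with U1 forced: U0=1, U1=1 [stuck-at-1], U2=0.
So Y = 0. (Without the fault it would be 1.)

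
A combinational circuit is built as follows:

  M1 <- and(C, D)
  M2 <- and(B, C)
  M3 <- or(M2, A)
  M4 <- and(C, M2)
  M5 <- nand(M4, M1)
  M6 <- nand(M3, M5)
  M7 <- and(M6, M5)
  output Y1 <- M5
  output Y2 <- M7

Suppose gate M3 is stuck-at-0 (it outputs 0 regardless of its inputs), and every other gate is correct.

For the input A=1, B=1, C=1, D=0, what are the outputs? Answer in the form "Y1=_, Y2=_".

Propagate with M3 forced: M1=0, M2=1, M3=0 [stuck-at-0], M4=1, M5=1, M6=1, M7=1.
So the outputs are Y1=1, Y2=1. (Without the fault they would be Y1=1, Y2=0.)

Y1=1, Y2=1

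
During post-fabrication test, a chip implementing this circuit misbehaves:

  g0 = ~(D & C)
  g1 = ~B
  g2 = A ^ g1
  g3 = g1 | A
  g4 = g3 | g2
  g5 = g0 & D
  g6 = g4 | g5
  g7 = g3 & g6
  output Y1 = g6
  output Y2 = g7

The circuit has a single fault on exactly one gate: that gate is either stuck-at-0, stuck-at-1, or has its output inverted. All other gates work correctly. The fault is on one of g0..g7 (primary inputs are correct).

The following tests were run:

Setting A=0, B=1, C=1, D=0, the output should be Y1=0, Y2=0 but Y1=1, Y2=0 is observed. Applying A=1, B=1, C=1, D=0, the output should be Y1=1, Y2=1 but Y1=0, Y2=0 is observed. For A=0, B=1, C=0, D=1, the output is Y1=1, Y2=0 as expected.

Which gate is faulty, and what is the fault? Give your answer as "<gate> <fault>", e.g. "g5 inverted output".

g4 inverted output

Fault-free values for test 1 (A=0, B=1, C=1, D=0): g0=1, g1=0, g2=0, g3=0, g4=0, g5=0, g6=0, g7=0, giving Y1=0, Y2=0. Observed Y1=1, Y2=0.
Test 1: faults giving observed Y1=1, Y2=0 are {g2 stuck-at-1, g2 inverted output, g4 stuck-at-1, g4 inverted output, g5 stuck-at-1, g5 inverted output, g6 stuck-at-1, g6 inverted output}.
Test 2 (A=1, B=1, C=1, D=0): fault-free g0=1, g1=0, g2=1, g3=1, g4=1, g5=0, g6=1, g7=1 → Y1=1, Y2=1; observed Y1=0, Y2=0. Eliminates g2 stuck-at-1, g2 inverted output, g4 stuck-at-1, g5 stuck-at-1, g5 inverted output, g6 stuck-at-1.
Test 3 (A=0, B=1, C=0, D=1): fault-free g0=1, g1=0, g2=0, g3=0, g4=0, g5=1, g6=1, g7=0 → Y1=1, Y2=0; observed Y1=1, Y2=0. Eliminates g6 inverted output.
Only g4 inverted output is consistent with every test.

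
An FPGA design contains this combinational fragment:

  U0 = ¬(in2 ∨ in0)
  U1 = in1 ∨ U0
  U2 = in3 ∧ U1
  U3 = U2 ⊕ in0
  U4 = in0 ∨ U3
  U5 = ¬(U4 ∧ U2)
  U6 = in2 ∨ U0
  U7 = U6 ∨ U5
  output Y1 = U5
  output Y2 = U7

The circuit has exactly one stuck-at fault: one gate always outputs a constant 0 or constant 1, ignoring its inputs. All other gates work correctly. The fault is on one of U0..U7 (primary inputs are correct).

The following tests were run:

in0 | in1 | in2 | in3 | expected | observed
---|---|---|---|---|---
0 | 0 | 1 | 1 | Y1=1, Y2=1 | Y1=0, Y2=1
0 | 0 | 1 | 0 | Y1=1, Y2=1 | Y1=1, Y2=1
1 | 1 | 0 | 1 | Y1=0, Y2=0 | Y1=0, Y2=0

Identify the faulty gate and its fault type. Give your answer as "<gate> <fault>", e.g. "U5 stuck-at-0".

Fault-free values for test 1 (in0=0, in1=0, in2=1, in3=1): U0=0, U1=0, U2=0, U3=0, U4=0, U5=1, U6=1, U7=1, giving Y1=1, Y2=1. Observed Y1=0, Y2=1.
Test 1: faults giving observed Y1=0, Y2=1 are {U0 stuck-at-1, U1 stuck-at-1, U2 stuck-at-1, U5 stuck-at-0}.
Test 2 (in0=0, in1=0, in2=1, in3=0): fault-free U0=0, U1=0, U2=0, U3=0, U4=0, U5=1, U6=1, U7=1 → Y1=1, Y2=1; observed Y1=1, Y2=1. Eliminates U2 stuck-at-1, U5 stuck-at-0.
Test 3 (in0=1, in1=1, in2=0, in3=1): fault-free U0=0, U1=1, U2=1, U3=0, U4=1, U5=0, U6=0, U7=0 → Y1=0, Y2=0; observed Y1=0, Y2=0. Eliminates U0 stuck-at-1.
Only U1 stuck-at-1 is consistent with every test.

U1 stuck-at-1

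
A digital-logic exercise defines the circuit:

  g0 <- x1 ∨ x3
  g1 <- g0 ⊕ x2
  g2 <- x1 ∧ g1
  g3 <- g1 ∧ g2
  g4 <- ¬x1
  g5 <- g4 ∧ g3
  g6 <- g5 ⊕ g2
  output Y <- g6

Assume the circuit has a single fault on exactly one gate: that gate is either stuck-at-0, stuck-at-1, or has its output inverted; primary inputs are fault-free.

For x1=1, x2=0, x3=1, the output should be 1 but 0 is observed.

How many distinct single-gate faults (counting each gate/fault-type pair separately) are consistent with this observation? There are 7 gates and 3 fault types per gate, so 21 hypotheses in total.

Fault-free: g0=1, g1=1, g2=1, g3=1, g4=0, g5=0, g6=1 → 1. Observed 0.
  g0: stuck-at-0, inverted output ✓; others ✗
  g1: stuck-at-0, inverted output ✓; others ✗
  g2: stuck-at-0, inverted output ✓; others ✗
  g3: none of the 3 fault types match ✗
  g4: stuck-at-1, inverted output ✓; others ✗
  g5: stuck-at-1, inverted output ✓; others ✗
  g6: stuck-at-0, inverted output ✓; others ✗
Consistent faults: {g0 stuck-at-0, g0 inverted output, g1 stuck-at-0, g1 inverted output, g2 stuck-at-0, g2 inverted output, g4 stuck-at-1, g4 inverted output, g5 stuck-at-1, g5 inverted output, g6 stuck-at-0, g6 inverted output} — 12 in all.

12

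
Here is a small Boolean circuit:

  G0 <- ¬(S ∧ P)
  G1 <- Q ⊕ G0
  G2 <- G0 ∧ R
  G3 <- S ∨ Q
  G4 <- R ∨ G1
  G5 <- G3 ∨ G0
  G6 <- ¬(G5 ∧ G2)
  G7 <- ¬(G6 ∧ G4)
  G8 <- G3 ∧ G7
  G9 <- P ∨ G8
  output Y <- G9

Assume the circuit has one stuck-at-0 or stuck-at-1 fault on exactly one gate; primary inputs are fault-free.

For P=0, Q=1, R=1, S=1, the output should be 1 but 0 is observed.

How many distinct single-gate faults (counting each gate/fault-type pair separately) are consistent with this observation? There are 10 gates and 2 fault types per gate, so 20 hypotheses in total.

8

Fault-free: G0=1, G1=0, G2=1, G3=1, G4=1, G5=1, G6=0, G7=1, G8=1, G9=1 → 1. Observed 0.
  G0: stuck-at-0 ✓; others ✗
  G1: none of the 2 fault types match ✗
  G2: stuck-at-0 ✓; others ✗
  G3: stuck-at-0 ✓; others ✗
  G4: none of the 2 fault types match ✗
  G5: stuck-at-0 ✓; others ✗
  G6: stuck-at-1 ✓; others ✗
  G7: stuck-at-0 ✓; others ✗
  G8: stuck-at-0 ✓; others ✗
  G9: stuck-at-0 ✓; others ✗
Consistent faults: {G0 stuck-at-0, G2 stuck-at-0, G3 stuck-at-0, G5 stuck-at-0, G6 stuck-at-1, G7 stuck-at-0, G8 stuck-at-0, G9 stuck-at-0} — 8 in all.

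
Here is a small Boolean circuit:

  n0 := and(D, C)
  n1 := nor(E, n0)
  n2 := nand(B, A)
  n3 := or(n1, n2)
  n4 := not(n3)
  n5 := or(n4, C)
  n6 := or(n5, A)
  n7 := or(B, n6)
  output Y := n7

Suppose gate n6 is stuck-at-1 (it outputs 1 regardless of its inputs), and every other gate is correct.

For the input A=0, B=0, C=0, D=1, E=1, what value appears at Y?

1

Propagate with n6 forced: n0=0, n1=0, n2=1, n3=1, n4=0, n5=0, n6=1 [stuck-at-1], n7=1.
So Y = 1. (Without the fault it would be 0.)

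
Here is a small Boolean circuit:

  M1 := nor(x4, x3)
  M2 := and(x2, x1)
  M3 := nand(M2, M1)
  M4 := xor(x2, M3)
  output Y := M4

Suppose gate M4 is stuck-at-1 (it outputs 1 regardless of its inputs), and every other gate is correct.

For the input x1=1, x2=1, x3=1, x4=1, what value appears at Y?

1

Propagate with M4 forced: M1=0, M2=1, M3=1, M4=1 [stuck-at-1].
So Y = 1. (Without the fault it would be 0.)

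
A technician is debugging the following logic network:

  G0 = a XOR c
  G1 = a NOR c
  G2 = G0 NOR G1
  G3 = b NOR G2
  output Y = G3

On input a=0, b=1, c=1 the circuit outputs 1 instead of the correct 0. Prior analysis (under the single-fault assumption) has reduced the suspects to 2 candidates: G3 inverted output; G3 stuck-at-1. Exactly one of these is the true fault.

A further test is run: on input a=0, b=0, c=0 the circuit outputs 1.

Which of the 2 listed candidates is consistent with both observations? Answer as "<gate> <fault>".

G3 stuck-at-1

Evaluate each candidate on input a=0, b=0, c=0:
  G3 inverted output: G0=0, G1=1, G2=0, G3=0 [inverted output] → 0 — eliminated
  G3 stuck-at-1: G0=0, G1=1, G2=0, G3=1 [stuck-at-1] → 1 — matches
Only G3 stuck-at-1 reproduces the observed 1.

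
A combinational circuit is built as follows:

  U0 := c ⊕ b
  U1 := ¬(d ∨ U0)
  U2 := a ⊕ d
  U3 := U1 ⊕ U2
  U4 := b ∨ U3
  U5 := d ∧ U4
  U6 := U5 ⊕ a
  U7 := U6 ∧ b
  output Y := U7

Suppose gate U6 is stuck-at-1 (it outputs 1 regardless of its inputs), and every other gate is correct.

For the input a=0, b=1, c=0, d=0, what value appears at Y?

Propagate with U6 forced: U0=1, U1=0, U2=0, U3=0, U4=1, U5=0, U6=1 [stuck-at-1], U7=1.
So Y = 1. (Without the fault it would be 0.)

1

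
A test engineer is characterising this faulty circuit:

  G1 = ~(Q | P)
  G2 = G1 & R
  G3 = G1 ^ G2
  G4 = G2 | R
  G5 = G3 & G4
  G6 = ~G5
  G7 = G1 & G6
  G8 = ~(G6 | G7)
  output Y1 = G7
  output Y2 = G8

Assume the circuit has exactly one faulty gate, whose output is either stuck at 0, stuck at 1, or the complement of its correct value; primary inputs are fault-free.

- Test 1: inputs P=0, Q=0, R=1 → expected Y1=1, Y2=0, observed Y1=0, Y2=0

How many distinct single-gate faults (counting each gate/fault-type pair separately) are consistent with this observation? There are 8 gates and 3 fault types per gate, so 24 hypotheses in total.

4

Fault-free: G1=1, G2=1, G3=0, G4=1, G5=0, G6=1, G7=1, G8=0 → Y1=1, Y2=0. Observed Y1=0, Y2=0.
  G1: stuck-at-0, inverted output ✓; others ✗
  G2: none of the 3 fault types match ✗
  G3: none of the 3 fault types match ✗
  G4: none of the 3 fault types match ✗
  G5: none of the 3 fault types match ✗
  G6: none of the 3 fault types match ✗
  G7: stuck-at-0, inverted output ✓; others ✗
  G8: none of the 3 fault types match ✗
Consistent faults: {G1 stuck-at-0, G1 inverted output, G7 stuck-at-0, G7 inverted output} — 4 in all.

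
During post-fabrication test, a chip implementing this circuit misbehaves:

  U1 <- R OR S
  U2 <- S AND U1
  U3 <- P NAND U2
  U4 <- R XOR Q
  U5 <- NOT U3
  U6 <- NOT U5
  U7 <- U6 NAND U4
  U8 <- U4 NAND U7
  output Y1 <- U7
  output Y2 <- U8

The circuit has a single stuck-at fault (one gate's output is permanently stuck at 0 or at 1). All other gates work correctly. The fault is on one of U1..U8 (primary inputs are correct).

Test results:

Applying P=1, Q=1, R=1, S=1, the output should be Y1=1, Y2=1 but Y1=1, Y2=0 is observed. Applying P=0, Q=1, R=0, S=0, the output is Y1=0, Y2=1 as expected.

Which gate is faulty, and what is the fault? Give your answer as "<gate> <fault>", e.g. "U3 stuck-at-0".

U4 stuck-at-1

Fault-free values for test 1 (P=1, Q=1, R=1, S=1): U1=1, U2=1, U3=0, U4=0, U5=1, U6=0, U7=1, U8=1, giving Y1=1, Y2=1. Observed Y1=1, Y2=0.
Test 1: faults giving observed Y1=1, Y2=0 are {U4 stuck-at-1, U8 stuck-at-0}.
Test 2 (P=0, Q=1, R=0, S=0): fault-free U1=0, U2=0, U3=1, U4=1, U5=0, U6=1, U7=0, U8=1 → Y1=0, Y2=1; observed Y1=0, Y2=1. Eliminates U8 stuck-at-0.
Only U4 stuck-at-1 is consistent with every test.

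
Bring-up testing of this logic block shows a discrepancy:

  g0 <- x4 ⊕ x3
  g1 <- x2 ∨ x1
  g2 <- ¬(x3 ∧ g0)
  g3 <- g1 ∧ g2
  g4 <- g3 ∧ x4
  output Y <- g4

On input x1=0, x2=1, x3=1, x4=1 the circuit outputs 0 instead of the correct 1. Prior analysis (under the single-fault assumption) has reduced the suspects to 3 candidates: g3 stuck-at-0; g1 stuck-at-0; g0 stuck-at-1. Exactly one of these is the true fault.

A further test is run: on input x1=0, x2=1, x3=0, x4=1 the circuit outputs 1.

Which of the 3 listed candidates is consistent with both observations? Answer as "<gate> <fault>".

g0 stuck-at-1

Evaluate each candidate on input x1=0, x2=1, x3=0, x4=1:
  g3 stuck-at-0: g0=1, g1=1, g2=1, g3=0 [stuck-at-0], g4=0 → 0 — eliminated
  g1 stuck-at-0: g0=1, g1=0 [stuck-at-0], g2=1, g3=0, g4=0 → 0 — eliminated
  g0 stuck-at-1: g0=1 [stuck-at-1], g1=1, g2=1, g3=1, g4=1 → 1 — matches
Only g0 stuck-at-1 reproduces the observed 1.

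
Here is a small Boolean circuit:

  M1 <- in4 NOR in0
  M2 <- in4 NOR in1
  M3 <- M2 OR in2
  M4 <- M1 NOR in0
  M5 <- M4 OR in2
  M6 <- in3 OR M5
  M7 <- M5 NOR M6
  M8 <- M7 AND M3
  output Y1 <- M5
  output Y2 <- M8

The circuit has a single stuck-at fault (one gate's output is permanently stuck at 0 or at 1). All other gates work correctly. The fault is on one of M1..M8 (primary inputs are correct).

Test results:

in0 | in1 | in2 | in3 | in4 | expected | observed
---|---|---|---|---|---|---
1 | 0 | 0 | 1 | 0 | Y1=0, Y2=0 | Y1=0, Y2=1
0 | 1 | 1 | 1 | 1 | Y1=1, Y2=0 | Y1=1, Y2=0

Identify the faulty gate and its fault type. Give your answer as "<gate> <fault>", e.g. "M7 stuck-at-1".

M6 stuck-at-0

Fault-free values for test 1 (in0=1, in1=0, in2=0, in3=1, in4=0): M1=0, M2=1, M3=1, M4=0, M5=0, M6=1, M7=0, M8=0, giving Y1=0, Y2=0. Observed Y1=0, Y2=1.
Test 1: faults giving observed Y1=0, Y2=1 are {M6 stuck-at-0, M7 stuck-at-1, M8 stuck-at-1}.
Test 2 (in0=0, in1=1, in2=1, in3=1, in4=1): fault-free M1=0, M2=0, M3=1, M4=1, M5=1, M6=1, M7=0, M8=0 → Y1=1, Y2=0; observed Y1=1, Y2=0. Eliminates M7 stuck-at-1, M8 stuck-at-1.
Only M6 stuck-at-0 is consistent with every test.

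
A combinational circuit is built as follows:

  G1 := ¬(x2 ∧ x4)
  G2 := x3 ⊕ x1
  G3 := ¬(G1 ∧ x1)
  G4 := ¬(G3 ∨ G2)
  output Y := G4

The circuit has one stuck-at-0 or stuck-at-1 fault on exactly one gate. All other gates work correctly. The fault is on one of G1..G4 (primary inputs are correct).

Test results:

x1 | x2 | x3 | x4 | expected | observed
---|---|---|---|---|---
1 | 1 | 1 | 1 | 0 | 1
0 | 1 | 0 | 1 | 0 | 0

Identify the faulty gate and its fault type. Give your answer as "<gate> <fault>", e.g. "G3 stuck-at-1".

Fault-free values for test 1 (x1=1, x2=1, x3=1, x4=1): G1=0, G2=0, G3=1, G4=0, giving Y=0. Observed 1.
Test 1: faults giving observed 1 are {G1 stuck-at-1, G3 stuck-at-0, G4 stuck-at-1}.
Test 2 (x1=0, x2=1, x3=0, x4=1): fault-free G1=0, G2=0, G3=1, G4=0 → 0; observed 0. Eliminates G3 stuck-at-0, G4 stuck-at-1.
Only G1 stuck-at-1 is consistent with every test.

G1 stuck-at-1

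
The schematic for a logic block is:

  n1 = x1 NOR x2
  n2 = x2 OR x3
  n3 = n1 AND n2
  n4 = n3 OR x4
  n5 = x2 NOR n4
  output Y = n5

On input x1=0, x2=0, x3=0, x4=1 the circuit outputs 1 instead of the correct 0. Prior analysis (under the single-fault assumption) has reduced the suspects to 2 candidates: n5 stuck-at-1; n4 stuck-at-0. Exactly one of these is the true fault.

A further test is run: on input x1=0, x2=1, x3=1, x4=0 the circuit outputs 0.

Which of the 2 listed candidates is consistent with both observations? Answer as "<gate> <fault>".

Evaluate each candidate on input x1=0, x2=1, x3=1, x4=0:
  n5 stuck-at-1: n1=0, n2=1, n3=0, n4=0, n5=1 [stuck-at-1] → 1 — eliminated
  n4 stuck-at-0: n1=0, n2=1, n3=0, n4=0 [stuck-at-0], n5=0 → 0 — matches
Only n4 stuck-at-0 reproduces the observed 0.

n4 stuck-at-0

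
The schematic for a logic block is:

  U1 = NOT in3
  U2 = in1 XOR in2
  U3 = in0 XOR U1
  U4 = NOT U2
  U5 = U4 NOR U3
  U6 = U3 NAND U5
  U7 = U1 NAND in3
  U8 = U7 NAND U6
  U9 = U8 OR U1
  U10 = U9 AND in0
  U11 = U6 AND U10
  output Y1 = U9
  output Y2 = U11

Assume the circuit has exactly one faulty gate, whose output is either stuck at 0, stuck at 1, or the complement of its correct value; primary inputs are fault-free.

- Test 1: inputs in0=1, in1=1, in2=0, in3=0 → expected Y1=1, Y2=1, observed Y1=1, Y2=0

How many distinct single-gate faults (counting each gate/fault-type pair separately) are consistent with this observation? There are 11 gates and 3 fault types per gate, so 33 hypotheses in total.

Fault-free: U1=1, U2=1, U3=0, U4=0, U5=1, U6=1, U7=1, U8=0, U9=1, U10=1, U11=1 → Y1=1, Y2=1. Observed Y1=1, Y2=0.
  U1: none of the 3 fault types match ✗
  U2: none of the 3 fault types match ✗
  U3: none of the 3 fault types match ✗
  U4: none of the 3 fault types match ✗
  U5: none of the 3 fault types match ✗
  U6: stuck-at-0, inverted output ✓; others ✗
  U7: none of the 3 fault types match ✗
  U8: none of the 3 fault types match ✗
  U9: none of the 3 fault types match ✗
  U10: stuck-at-0, inverted output ✓; others ✗
  U11: stuck-at-0, inverted output ✓; others ✗
Consistent faults: {U6 stuck-at-0, U6 inverted output, U10 stuck-at-0, U10 inverted output, U11 stuck-at-0, U11 inverted output} — 6 in all.

6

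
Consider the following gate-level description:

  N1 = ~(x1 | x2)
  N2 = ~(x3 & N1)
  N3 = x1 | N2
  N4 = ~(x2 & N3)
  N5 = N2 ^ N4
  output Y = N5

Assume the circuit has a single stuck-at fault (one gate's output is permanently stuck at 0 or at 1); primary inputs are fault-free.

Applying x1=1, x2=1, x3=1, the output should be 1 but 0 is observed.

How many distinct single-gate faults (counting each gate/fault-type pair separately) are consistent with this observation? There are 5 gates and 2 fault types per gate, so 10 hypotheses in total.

Fault-free: N1=0, N2=1, N3=1, N4=0, N5=1 → 1. Observed 0.
  N1 stuck-at-0: output 1 ✗
  N1 stuck-at-1: output 0 ✓
  N2 stuck-at-0: output 0 ✓
  N2 stuck-at-1: output 1 ✗
  N3 stuck-at-0: output 0 ✓
  N3 stuck-at-1: output 1 ✗
  N4 stuck-at-0: output 1 ✗
  N4 stuck-at-1: output 0 ✓
  N5 stuck-at-0: output 0 ✓
  N5 stuck-at-1: output 1 ✗
Consistent faults: {N1 stuck-at-1, N2 stuck-at-0, N3 stuck-at-0, N4 stuck-at-1, N5 stuck-at-0} — 5 in all.

5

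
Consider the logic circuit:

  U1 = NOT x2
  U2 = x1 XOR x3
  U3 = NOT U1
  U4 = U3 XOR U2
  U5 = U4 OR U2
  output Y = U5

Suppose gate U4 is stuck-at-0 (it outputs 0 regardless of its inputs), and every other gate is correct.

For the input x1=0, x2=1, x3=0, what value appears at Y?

0

Propagate with U4 forced: U1=0, U2=0, U3=1, U4=0 [stuck-at-0], U5=0.
So Y = 0. (Without the fault it would be 1.)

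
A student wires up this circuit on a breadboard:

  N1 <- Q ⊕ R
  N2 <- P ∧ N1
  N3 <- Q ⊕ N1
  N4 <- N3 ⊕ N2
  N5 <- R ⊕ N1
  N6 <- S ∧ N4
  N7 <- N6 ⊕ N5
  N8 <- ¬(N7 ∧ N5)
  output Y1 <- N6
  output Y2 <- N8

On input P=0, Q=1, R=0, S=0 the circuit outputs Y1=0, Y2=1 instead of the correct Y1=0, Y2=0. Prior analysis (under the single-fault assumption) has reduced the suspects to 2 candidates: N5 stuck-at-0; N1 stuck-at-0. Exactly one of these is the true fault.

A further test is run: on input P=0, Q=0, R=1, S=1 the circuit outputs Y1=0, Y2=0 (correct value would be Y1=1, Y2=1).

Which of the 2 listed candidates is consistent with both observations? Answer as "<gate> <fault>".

N1 stuck-at-0

Evaluate each candidate on input P=0, Q=0, R=1, S=1:
  N5 stuck-at-0: N1=1, N2=0, N3=1, N4=1, N5=0 [stuck-at-0], N6=1, N7=1, N8=1 → Y1=1, Y2=1 — eliminated
  N1 stuck-at-0: N1=0 [stuck-at-0], N2=0, N3=0, N4=0, N5=1, N6=0, N7=1, N8=0 → Y1=0, Y2=0 — matches
Only N1 stuck-at-0 reproduces the observed Y1=0, Y2=0.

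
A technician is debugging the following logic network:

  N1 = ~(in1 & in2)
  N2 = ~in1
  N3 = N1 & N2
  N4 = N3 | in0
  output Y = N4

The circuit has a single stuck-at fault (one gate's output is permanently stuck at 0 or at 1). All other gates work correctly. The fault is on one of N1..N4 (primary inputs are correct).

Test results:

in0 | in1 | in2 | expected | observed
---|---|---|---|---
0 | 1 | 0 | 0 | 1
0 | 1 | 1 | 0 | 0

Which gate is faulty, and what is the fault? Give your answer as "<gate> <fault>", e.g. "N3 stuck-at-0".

N2 stuck-at-1

Fault-free values for test 1 (in0=0, in1=1, in2=0): N1=1, N2=0, N3=0, N4=0, giving Y=0. Observed 1.
Test 1: faults giving observed 1 are {N2 stuck-at-1, N3 stuck-at-1, N4 stuck-at-1}.
Test 2 (in0=0, in1=1, in2=1): fault-free N1=0, N2=0, N3=0, N4=0 → 0; observed 0. Eliminates N3 stuck-at-1, N4 stuck-at-1.
Only N2 stuck-at-1 is consistent with every test.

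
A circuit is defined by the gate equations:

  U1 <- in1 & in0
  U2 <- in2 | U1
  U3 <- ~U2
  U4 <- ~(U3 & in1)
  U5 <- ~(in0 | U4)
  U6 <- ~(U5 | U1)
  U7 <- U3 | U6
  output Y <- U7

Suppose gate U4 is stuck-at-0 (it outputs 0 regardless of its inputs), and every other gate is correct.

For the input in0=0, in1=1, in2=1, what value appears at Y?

Propagate with U4 forced: U1=0, U2=1, U3=0, U4=0 [stuck-at-0], U5=1, U6=0, U7=0.
So Y = 0. (Without the fault it would be 1.)

0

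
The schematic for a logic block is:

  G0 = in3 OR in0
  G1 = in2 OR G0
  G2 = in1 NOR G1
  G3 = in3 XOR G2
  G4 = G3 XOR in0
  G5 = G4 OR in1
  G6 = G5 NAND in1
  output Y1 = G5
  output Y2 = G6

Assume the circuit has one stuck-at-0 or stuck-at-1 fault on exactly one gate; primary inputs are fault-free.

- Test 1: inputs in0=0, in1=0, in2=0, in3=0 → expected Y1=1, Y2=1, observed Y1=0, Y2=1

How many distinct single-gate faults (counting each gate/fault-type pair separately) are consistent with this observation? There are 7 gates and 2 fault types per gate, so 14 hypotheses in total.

Fault-free: G0=0, G1=0, G2=1, G3=1, G4=1, G5=1, G6=1 → Y1=1, Y2=1. Observed Y1=0, Y2=1.
  G0 stuck-at-0: output Y1=1, Y2=1 ✗
  G0 stuck-at-1: output Y1=0, Y2=1 ✓
  G1 stuck-at-0: output Y1=1, Y2=1 ✗
  G1 stuck-at-1: output Y1=0, Y2=1 ✓
  G2 stuck-at-0: output Y1=0, Y2=1 ✓
  G2 stuck-at-1: output Y1=1, Y2=1 ✗
  G3 stuck-at-0: output Y1=0, Y2=1 ✓
  G3 stuck-at-1: output Y1=1, Y2=1 ✗
  G4 stuck-at-0: output Y1=0, Y2=1 ✓
  G4 stuck-at-1: output Y1=1, Y2=1 ✗
  G5 stuck-at-0: output Y1=0, Y2=1 ✓
  G5 stuck-at-1: output Y1=1, Y2=1 ✗
  G6 stuck-at-0: output Y1=1, Y2=0 ✗
  G6 stuck-at-1: output Y1=1, Y2=1 ✗
Consistent faults: {G0 stuck-at-1, G1 stuck-at-1, G2 stuck-at-0, G3 stuck-at-0, G4 stuck-at-0, G5 stuck-at-0} — 6 in all.

6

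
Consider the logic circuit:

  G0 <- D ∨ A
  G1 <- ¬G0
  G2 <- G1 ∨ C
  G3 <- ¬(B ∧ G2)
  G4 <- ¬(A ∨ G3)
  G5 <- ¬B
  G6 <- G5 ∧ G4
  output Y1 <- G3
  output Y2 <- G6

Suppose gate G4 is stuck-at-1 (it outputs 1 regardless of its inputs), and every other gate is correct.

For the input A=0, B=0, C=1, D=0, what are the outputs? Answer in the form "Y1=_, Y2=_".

Propagate with G4 forced: G0=0, G1=1, G2=1, G3=1, G4=1 [stuck-at-1], G5=1, G6=1.
So the outputs are Y1=1, Y2=1. (Without the fault they would be Y1=1, Y2=0.)

Y1=1, Y2=1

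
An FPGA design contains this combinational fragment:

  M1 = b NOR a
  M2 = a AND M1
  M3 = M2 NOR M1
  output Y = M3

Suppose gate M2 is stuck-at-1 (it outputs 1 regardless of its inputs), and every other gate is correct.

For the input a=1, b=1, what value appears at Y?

Propagate with M2 forced: M1=0, M2=1 [stuck-at-1], M3=0.
So Y = 0. (Without the fault it would be 1.)

0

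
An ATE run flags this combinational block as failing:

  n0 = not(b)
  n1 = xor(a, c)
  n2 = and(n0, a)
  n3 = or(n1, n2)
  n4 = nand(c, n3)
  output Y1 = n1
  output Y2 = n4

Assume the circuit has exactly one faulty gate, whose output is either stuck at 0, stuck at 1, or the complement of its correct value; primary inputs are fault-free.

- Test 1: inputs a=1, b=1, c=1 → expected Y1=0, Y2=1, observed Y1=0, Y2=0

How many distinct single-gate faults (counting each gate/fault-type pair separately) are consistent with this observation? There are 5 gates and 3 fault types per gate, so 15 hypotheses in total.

8

Fault-free: n0=0, n1=0, n2=0, n3=0, n4=1 → Y1=0, Y2=1. Observed Y1=0, Y2=0.
  n0: stuck-at-1, inverted output ✓; others ✗
  n1: none of the 3 fault types match ✗
  n2: stuck-at-1, inverted output ✓; others ✗
  n3: stuck-at-1, inverted output ✓; others ✗
  n4: stuck-at-0, inverted output ✓; others ✗
Consistent faults: {n0 stuck-at-1, n0 inverted output, n2 stuck-at-1, n2 inverted output, n3 stuck-at-1, n3 inverted output, n4 stuck-at-0, n4 inverted output} — 8 in all.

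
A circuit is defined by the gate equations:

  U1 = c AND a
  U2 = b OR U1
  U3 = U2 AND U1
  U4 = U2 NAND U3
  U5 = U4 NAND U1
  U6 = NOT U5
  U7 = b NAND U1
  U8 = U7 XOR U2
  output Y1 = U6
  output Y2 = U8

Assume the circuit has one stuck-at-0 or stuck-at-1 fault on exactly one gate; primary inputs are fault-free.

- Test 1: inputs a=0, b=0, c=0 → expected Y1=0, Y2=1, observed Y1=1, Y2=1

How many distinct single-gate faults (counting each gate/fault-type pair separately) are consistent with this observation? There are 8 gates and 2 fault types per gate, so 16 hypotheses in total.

2

Fault-free: U1=0, U2=0, U3=0, U4=1, U5=1, U6=0, U7=1, U8=1 → Y1=0, Y2=1. Observed Y1=1, Y2=1.
  U1: none of the 2 fault types match ✗
  U2: none of the 2 fault types match ✗
  U3: none of the 2 fault types match ✗
  U4: none of the 2 fault types match ✗
  U5: stuck-at-0 ✓; others ✗
  U6: stuck-at-1 ✓; others ✗
  U7: none of the 2 fault types match ✗
  U8: none of the 2 fault types match ✗
Consistent faults: {U5 stuck-at-0, U6 stuck-at-1} — 2 in all.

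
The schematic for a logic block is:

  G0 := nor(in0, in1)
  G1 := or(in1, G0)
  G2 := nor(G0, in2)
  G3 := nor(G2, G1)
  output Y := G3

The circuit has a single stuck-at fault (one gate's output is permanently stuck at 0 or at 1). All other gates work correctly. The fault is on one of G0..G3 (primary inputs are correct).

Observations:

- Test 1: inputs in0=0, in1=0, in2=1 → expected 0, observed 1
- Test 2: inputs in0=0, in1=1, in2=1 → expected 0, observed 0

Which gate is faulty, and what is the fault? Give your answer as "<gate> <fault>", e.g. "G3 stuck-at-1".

G0 stuck-at-0

Fault-free values for test 1 (in0=0, in1=0, in2=1): G0=1, G1=1, G2=0, G3=0, giving Y=0. Observed 1.
Test 1: faults giving observed 1 are {G0 stuck-at-0, G1 stuck-at-0, G3 stuck-at-1}.
Test 2 (in0=0, in1=1, in2=1): fault-free G0=0, G1=1, G2=0, G3=0 → 0; observed 0. Eliminates G1 stuck-at-0, G3 stuck-at-1.
Only G0 stuck-at-0 is consistent with every test.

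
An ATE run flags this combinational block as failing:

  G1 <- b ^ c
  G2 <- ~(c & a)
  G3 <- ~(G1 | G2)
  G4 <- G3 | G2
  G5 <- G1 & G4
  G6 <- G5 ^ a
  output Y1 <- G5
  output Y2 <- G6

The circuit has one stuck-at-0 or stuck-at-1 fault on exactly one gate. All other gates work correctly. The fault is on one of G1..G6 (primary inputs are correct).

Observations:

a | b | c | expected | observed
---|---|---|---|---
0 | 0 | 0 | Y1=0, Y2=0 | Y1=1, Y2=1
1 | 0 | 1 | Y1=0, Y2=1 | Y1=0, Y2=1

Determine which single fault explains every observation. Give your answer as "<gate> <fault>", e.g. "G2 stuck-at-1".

G1 stuck-at-1

Fault-free values for test 1 (a=0, b=0, c=0): G1=0, G2=1, G3=0, G4=1, G5=0, G6=0, giving Y1=0, Y2=0. Observed Y1=1, Y2=1.
Test 1: faults giving observed Y1=1, Y2=1 are {G1 stuck-at-1, G5 stuck-at-1}.
Test 2 (a=1, b=0, c=1): fault-free G1=1, G2=0, G3=0, G4=0, G5=0, G6=1 → Y1=0, Y2=1; observed Y1=0, Y2=1. Eliminates G5 stuck-at-1.
Only G1 stuck-at-1 is consistent with every test.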